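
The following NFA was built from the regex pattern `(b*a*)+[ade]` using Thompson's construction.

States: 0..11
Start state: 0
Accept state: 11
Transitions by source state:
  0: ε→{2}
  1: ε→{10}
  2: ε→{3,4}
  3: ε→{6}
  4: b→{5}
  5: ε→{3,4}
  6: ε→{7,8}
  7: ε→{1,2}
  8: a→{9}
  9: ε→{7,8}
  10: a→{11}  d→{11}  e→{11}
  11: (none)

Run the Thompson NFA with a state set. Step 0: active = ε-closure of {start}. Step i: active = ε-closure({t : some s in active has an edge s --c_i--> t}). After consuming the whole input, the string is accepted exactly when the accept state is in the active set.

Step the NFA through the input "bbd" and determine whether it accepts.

initial (ε-close {0}): {0,1,2,3,4,6,7,8,10}
'b' @ 1: {1,2,3,4,5,6,7,8,10}
'b' @ 2: {1,2,3,4,5,6,7,8,10}
'd' @ 3: {11}  ✓accept
final: {11}; accept 11 in set

Answer: ACCEPT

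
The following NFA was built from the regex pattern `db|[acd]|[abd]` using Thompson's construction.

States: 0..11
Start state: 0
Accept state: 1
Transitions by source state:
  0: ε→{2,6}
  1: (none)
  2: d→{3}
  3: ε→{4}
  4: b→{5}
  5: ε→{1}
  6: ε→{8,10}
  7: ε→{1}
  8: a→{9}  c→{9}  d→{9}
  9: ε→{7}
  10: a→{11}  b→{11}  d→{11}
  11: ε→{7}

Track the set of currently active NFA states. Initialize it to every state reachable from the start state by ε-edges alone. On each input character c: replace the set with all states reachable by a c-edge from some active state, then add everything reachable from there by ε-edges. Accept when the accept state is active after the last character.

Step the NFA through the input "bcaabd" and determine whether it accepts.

Answer: REJECT

Derivation:
initial (ε-close {0}): {0,2,6,8,10}
'b' @ 1: {1,7,11}  ✓accept
'c' @ 2: {}  — state set empty
rest 'aabd' ignored (set empty)
end set {} — state 1 not in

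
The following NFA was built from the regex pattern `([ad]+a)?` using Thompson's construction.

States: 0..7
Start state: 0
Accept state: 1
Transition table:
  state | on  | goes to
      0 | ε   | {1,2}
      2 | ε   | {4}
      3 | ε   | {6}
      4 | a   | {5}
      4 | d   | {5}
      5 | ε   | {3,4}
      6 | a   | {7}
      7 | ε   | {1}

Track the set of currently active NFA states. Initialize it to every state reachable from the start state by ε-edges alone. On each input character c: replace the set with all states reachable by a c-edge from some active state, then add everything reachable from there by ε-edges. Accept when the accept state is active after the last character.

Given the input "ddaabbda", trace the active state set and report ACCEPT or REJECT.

initial (ε-close {0}): {0,1,2,4}
'd' @ 1: {3,4,5,6}
'd' @ 2: {3,4,5,6}
'a' @ 3: {1,3,4,5,6,7}  [accepting]
'a' @ 4: {1,3,4,5,6,7}  [accepting]
'b' @ 5: {}  — no active states
rest 'bda' ignored (set empty)
after full input: {}  (accept=1 not in)

Answer: REJECT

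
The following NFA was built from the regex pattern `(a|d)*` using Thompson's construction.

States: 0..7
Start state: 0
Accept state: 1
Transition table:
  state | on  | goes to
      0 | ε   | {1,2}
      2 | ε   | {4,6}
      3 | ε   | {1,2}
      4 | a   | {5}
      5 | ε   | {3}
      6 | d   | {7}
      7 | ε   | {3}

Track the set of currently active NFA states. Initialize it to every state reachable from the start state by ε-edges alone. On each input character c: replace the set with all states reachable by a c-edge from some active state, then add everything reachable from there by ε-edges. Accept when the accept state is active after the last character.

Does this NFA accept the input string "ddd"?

Answer: ACCEPT

Trace:
initial (ε-close {0}): {0,1,2,4,6}
'd' @ 1: {1,2,3,4,6,7}  [accepting]
'd' @ 2: {1,2,3,4,6,7}  [accepting]
'd' @ 3: {1,2,3,4,6,7}  [accepting]
after full input: {1,2,3,4,6,7}  (accept=1 in)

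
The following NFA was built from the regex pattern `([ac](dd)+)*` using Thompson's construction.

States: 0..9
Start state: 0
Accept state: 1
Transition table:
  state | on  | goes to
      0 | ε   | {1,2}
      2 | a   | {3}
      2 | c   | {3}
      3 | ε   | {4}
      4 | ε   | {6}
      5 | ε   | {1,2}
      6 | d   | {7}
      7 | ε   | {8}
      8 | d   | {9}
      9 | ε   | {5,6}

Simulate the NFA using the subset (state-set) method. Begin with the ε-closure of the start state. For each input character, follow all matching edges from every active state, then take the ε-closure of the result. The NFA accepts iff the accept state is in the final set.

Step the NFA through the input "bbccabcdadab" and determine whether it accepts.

Answer: REJECT

Steps:
S₀ = ε-closure({0}) = {0,1,2}
'b' @ 1: {}  — dead — no transitions
rest 'bccabcdadab' ignored (set empty)
end set {} — state 1 not in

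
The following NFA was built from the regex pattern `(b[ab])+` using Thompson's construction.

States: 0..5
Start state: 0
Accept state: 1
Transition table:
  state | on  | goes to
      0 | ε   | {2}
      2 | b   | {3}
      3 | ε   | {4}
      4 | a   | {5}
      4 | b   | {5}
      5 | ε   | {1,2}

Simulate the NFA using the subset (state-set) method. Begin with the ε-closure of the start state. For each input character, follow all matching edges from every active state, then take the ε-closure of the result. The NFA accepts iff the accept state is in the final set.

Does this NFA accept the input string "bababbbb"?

initial (ε-close {0}): {0,2}
'b' @ 1: {3,4}
'a' @ 2: {1,2,5}  [accepting]
'b' @ 3: {3,4}
'a' @ 4: {1,2,5}  [accepting]
'b' @ 5: {3,4}
'b' @ 6: {1,2,5}  [accepting]
'b' @ 7: {3,4}
'b' @ 8: {1,2,5}  [accepting]
after full input: {1,2,5}  (accept=1 in)

Answer: ACCEPT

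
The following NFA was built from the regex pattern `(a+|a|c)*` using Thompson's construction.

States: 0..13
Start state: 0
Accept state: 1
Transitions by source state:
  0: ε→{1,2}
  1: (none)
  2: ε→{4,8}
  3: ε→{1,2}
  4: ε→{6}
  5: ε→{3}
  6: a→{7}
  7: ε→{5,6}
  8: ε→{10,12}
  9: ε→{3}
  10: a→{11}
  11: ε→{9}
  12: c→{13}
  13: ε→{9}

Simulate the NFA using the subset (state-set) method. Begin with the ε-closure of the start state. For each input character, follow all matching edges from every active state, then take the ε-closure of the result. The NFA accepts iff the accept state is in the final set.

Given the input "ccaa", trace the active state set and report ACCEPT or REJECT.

initial (ε-close {0}): {0,1,2,4,6,8,10,12}
'c' @ 1: {1,2,3,4,6,8,9,10,12,13}  (accept∈set)
'c' @ 2: {1,2,3,4,6,8,9,10,12,13}  (accept∈set)
'a' @ 3: {1,2,3,4,5,6,7,8,9,10,11,12}  (accept∈set)
'a' @ 4: {1,2,3,4,5,6,7,8,9,10,11,12}  (accept∈set)
final: {1,2,3,4,5,6,7,8,9,10,11,12}; accept 1 in set

Answer: ACCEPT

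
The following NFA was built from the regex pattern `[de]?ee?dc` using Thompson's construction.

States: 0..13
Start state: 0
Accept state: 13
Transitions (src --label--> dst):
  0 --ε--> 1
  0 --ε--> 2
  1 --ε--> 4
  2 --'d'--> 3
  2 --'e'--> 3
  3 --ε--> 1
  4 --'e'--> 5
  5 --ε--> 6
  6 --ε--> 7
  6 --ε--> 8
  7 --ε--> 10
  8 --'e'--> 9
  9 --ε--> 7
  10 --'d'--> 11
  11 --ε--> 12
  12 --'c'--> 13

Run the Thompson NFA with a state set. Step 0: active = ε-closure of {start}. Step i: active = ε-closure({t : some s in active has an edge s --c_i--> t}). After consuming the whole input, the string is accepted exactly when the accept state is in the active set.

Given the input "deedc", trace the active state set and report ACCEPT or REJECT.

Answer: ACCEPT

Derivation:
S₀ = ε-closure({0}) = {0,1,2,4}
'd' @ 1: {1,3,4}
'e' @ 2: {5,6,7,8,10}
'e' @ 3: {7,9,10}
'd' @ 4: {11,12}
'c' @ 5: {13}  [accepting]
end set {13} — state 13 in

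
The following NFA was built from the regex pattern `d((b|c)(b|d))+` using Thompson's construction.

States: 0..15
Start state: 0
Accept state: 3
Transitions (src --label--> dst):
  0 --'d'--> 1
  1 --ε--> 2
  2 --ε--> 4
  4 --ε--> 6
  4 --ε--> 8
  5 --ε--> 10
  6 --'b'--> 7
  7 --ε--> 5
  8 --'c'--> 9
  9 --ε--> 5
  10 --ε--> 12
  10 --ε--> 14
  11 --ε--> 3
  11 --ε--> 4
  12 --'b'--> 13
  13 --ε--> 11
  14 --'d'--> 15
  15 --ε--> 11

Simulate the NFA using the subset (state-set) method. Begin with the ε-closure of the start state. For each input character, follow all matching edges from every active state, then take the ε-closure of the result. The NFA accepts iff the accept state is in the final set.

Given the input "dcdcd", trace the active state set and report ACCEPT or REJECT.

start: ε-closure({0}) = {0}
'd' @ 1: {1,2,4,6,8}
'c' @ 2: {5,9,10,12,14}
'd' @ 3: {3,4,6,8,11,15}  [accepting]
'c' @ 4: {5,9,10,12,14}
'd' @ 5: {3,4,6,8,11,15}  [accepting]
final: {3,4,6,8,11,15}; accept 3 in set

Answer: ACCEPT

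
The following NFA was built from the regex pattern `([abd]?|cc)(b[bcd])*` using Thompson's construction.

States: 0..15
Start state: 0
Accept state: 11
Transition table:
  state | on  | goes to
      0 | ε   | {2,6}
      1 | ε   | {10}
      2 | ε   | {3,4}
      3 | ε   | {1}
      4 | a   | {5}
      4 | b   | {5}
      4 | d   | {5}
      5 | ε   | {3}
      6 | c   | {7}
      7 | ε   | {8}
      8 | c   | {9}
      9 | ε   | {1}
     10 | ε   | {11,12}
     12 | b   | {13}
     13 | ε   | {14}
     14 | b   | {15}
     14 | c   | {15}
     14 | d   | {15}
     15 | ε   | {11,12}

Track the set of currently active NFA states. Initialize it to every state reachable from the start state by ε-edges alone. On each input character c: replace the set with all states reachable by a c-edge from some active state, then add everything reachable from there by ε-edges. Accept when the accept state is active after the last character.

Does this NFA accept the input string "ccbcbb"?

start: ε-closure({0}) = {0,1,2,3,4,6,10,11,12}
'c' @ 1: {7,8}
'c' @ 2: {1,9,10,11,12}  [accepting]
'b' @ 3: {13,14}
'c' @ 4: {11,12,15}  [accepting]
'b' @ 5: {13,14}
'b' @ 6: {11,12,15}  [accepting]
end set {11,12,15} — state 11 in

Answer: ACCEPT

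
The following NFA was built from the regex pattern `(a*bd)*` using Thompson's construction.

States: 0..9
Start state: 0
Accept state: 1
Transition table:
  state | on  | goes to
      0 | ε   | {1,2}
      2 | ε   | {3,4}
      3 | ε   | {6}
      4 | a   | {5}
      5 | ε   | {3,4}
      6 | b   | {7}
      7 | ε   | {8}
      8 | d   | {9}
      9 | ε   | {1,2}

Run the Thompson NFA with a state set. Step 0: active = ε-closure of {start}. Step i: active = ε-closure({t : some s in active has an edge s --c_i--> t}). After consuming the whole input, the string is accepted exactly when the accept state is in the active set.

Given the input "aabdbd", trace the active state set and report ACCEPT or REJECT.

Answer: ACCEPT

Steps:
start: ε-closure({0}) = {0,1,2,3,4,6}
'a' @ 1: {3,4,5,6}
'a' @ 2: {3,4,5,6}
'b' @ 3: {7,8}
'd' @ 4: {1,2,3,4,6,9}  [accepting]
'b' @ 5: {7,8}
'd' @ 6: {1,2,3,4,6,9}  [accepting]
after full input: {1,2,3,4,6,9}  (accept=1 in)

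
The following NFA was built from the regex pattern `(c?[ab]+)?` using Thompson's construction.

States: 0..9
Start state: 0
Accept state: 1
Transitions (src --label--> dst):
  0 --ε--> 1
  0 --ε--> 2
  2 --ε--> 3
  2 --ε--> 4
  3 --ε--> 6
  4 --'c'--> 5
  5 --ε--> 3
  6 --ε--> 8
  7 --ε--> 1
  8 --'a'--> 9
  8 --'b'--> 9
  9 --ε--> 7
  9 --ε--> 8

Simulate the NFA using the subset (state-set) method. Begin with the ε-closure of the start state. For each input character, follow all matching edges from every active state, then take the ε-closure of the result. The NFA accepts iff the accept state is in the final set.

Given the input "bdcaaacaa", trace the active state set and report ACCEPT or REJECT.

start: ε-closure({0}) = {0,1,2,3,4,6,8}
'b' @ 1: {1,7,8,9}  ✓accept
'd' @ 2: {}  — no active states
rest 'caaacaa' ignored (set empty)
end set {} — state 1 not in

Answer: REJECT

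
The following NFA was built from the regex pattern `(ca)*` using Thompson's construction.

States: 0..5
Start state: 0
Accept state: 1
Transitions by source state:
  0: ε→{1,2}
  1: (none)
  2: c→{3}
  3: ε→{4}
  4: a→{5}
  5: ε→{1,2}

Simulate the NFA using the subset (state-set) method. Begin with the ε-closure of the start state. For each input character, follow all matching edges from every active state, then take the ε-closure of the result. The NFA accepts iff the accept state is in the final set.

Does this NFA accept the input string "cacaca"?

Answer: ACCEPT

Trace:
S₀ = ε-closure({0}) = {0,1,2}
'c' @ 1: {3,4}
'a' @ 2: {1,2,5}  (accept∈set)
'c' @ 3: {3,4}
'a' @ 4: {1,2,5}  (accept∈set)
'c' @ 5: {3,4}
'a' @ 6: {1,2,5}  (accept∈set)
end set {1,2,5} — state 1 in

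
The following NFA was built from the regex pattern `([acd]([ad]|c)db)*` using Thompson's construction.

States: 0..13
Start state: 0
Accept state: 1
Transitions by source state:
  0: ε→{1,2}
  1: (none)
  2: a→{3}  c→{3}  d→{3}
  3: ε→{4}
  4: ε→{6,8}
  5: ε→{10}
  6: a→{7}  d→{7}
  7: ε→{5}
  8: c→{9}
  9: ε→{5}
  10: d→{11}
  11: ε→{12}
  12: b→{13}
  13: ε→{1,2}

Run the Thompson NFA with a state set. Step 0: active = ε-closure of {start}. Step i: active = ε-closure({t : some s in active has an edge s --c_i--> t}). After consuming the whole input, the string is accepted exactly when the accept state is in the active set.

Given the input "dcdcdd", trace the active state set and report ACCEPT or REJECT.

start: ε-closure({0}) = {0,1,2}
'd' @ 1: {3,4,6,8}
'c' @ 2: {5,9,10}
'd' @ 3: {11,12}
'c' @ 4: {}  — dead — no transitions
rest 'dd' ignored (set empty)
after full input: {}  (accept=1 not in)

Answer: REJECT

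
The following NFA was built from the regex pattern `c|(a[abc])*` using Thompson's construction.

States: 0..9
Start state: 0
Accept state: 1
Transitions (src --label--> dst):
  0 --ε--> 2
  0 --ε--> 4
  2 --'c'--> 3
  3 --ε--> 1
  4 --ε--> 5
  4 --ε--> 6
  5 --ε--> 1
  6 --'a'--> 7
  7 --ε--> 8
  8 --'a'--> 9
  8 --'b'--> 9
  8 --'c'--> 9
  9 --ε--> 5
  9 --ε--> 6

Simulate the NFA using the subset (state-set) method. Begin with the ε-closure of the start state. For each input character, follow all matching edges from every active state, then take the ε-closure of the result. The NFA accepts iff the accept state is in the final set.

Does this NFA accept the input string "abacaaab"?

Answer: ACCEPT

Trace:
S₀ = ε-closure({0}) = {0,1,2,4,5,6}
'a' @ 1: {7,8}
'b' @ 2: {1,5,6,9}  [accepting]
'a' @ 3: {7,8}
'c' @ 4: {1,5,6,9}  [accepting]
'a' @ 5: {7,8}
'a' @ 6: {1,5,6,9}  [accepting]
'a' @ 7: {7,8}
'b' @ 8: {1,5,6,9}  [accepting]
after full input: {1,5,6,9}  (accept=1 in)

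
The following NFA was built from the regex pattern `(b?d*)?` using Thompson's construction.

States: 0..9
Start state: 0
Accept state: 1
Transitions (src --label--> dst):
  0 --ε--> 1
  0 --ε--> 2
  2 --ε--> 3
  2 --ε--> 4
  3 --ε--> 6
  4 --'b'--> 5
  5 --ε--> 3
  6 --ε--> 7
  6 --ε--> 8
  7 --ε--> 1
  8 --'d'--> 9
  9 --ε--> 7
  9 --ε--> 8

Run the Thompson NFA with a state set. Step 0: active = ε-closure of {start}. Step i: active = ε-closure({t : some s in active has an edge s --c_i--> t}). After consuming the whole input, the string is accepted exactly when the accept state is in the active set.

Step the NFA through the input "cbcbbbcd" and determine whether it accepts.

start: ε-closure({0}) = {0,1,2,3,4,6,7,8}
'c' @ 1: {}  — dead — no transitions
rest 'bcbbbcd' ignored (set empty)
after full input: {}  (accept=1 not in)

Answer: REJECT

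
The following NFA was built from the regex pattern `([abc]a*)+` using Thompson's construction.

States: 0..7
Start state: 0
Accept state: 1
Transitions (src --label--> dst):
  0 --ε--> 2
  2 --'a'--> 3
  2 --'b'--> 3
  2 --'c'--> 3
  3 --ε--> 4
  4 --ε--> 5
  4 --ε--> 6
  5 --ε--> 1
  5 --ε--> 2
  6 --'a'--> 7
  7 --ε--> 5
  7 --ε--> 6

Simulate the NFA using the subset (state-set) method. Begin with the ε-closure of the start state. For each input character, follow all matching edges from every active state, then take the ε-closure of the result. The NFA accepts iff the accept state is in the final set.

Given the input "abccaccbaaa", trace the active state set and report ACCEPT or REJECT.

start: ε-closure({0}) = {0,2}
'a' @ 1: {1,2,3,4,5,6}  [accepting]
'b' @ 2: {1,2,3,4,5,6}  [accepting]
'c' @ 3: {1,2,3,4,5,6}  [accepting]
'c' @ 4: {1,2,3,4,5,6}  [accepting]
'a' @ 5: {1,2,3,4,5,6,7}  [accepting]
'c' @ 6: {1,2,3,4,5,6}  [accepting]
'c' @ 7: {1,2,3,4,5,6}  [accepting]
'b' @ 8: {1,2,3,4,5,6}  [accepting]
'a' @ 9: {1,2,3,4,5,6,7}  [accepting]
'a' @ 10: {1,2,3,4,5,6,7}  [accepting]
'a' @ 11: {1,2,3,4,5,6,7}  [accepting]
end set {1,2,3,4,5,6,7} — state 1 in

Answer: ACCEPT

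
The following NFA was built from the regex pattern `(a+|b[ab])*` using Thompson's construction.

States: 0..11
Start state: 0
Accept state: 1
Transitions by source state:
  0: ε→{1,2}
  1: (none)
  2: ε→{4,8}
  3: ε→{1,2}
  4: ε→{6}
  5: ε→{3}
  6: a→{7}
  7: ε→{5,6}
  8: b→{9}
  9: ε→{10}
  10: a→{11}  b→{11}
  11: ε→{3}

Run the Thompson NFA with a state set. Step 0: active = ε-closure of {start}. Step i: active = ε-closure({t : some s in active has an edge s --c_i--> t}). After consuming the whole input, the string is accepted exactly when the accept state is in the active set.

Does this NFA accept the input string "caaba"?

start: ε-closure({0}) = {0,1,2,4,6,8}
'c' @ 1: {}  — dead — no transitions
rest 'aaba' ignored (set empty)
final: {}; accept 1 not in set

Answer: REJECT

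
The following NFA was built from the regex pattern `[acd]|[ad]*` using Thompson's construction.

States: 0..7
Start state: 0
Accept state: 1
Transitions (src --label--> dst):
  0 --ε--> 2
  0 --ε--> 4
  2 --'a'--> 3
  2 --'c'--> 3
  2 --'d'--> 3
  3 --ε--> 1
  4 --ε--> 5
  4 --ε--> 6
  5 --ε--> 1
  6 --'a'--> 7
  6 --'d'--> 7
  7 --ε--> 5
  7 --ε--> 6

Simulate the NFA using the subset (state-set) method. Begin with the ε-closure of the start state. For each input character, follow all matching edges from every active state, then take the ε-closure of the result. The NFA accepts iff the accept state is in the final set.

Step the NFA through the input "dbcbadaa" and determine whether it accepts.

Answer: REJECT

Steps:
start: ε-closure({0}) = {0,1,2,4,5,6}
'd' @ 1: {1,3,5,6,7}  (accept∈set)
'b' @ 2: {}  — dead — no transitions
rest 'cbadaa' ignored (set empty)
final: {}; accept 1 not in set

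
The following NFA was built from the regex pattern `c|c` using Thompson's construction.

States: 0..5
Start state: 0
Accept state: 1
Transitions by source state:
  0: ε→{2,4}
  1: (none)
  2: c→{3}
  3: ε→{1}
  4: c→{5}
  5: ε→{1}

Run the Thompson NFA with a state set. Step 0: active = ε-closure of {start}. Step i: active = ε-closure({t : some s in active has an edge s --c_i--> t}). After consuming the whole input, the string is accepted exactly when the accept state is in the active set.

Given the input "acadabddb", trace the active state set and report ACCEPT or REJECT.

Answer: REJECT

Trace:
initial (ε-close {0}): {0,2,4}
'a' @ 1: {}  — no active states
rest 'cadabddb' ignored (set empty)
final: {}; accept 1 not in set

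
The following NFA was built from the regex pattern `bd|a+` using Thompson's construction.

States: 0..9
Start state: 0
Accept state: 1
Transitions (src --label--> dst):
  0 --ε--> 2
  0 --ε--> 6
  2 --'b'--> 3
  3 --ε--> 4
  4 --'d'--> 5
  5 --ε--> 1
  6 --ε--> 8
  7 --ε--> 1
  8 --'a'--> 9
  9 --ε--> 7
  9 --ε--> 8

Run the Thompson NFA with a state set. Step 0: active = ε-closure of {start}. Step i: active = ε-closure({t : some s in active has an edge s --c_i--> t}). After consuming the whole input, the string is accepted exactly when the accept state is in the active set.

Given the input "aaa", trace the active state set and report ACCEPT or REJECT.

initial (ε-close {0}): {0,2,6,8}
'a' @ 1: {1,7,8,9}  ✓accept
'a' @ 2: {1,7,8,9}  ✓accept
'a' @ 3: {1,7,8,9}  ✓accept
after full input: {1,7,8,9}  (accept=1 in)

Answer: ACCEPT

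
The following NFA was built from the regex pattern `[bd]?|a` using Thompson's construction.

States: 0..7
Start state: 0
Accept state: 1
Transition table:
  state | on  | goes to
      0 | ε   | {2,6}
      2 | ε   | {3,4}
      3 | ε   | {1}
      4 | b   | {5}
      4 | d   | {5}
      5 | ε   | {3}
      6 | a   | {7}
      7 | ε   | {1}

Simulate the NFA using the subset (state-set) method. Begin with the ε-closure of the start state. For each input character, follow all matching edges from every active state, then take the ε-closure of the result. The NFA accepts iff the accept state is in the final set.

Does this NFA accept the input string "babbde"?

initial (ε-close {0}): {0,1,2,3,4,6}
'b' @ 1: {1,3,5}  (accept∈set)
'a' @ 2: {}  — state set empty
rest 'bbde' ignored (set empty)
after full input: {}  (accept=1 not in)

Answer: REJECT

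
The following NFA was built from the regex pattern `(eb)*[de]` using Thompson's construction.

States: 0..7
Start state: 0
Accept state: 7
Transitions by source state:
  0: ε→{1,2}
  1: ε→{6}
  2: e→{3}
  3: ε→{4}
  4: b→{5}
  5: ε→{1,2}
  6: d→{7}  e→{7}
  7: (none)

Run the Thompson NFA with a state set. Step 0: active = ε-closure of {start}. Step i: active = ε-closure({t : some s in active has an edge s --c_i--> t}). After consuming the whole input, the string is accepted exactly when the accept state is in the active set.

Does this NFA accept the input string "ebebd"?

Answer: ACCEPT

Derivation:
start: ε-closure({0}) = {0,1,2,6}
'e' @ 1: {3,4,7}  (accept∈set)
'b' @ 2: {1,2,5,6}
'e' @ 3: {3,4,7}  (accept∈set)
'b' @ 4: {1,2,5,6}
'd' @ 5: {7}  (accept∈set)
end set {7} — state 7 in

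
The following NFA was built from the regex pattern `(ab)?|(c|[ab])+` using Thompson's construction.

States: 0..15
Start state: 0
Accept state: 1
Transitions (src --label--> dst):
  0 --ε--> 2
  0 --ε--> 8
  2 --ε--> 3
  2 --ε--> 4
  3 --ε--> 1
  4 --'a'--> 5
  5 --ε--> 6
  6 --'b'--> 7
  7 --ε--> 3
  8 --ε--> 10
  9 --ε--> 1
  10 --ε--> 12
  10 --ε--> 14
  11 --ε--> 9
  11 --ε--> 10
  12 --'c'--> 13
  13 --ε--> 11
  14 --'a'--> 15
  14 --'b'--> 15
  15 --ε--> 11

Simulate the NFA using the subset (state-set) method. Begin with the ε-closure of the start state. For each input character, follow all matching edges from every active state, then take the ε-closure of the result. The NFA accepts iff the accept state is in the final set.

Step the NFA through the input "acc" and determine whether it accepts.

Answer: ACCEPT

Trace:
S₀ = ε-closure({0}) = {0,1,2,3,4,8,10,12,14}
'a' @ 1: {1,5,6,9,10,11,12,14,15}  ✓accept
'c' @ 2: {1,9,10,11,12,13,14}  ✓accept
'c' @ 3: {1,9,10,11,12,13,14}  ✓accept
final: {1,9,10,11,12,13,14}; accept 1 in set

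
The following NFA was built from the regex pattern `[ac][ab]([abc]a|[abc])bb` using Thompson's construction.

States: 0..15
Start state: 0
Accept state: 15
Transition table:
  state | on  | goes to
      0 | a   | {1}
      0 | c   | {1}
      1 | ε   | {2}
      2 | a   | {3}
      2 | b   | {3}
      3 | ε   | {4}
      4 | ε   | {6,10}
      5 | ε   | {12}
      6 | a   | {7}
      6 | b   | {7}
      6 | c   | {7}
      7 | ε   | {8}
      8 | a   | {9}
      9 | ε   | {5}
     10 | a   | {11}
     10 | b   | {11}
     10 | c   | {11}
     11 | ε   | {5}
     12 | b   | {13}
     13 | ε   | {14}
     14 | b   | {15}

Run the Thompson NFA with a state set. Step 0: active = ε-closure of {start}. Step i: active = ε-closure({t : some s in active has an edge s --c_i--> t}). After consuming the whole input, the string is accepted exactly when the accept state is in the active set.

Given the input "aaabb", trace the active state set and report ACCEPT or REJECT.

start: ε-closure({0}) = {0}
'a' @ 1: {1,2}
'a' @ 2: {3,4,6,10}
'a' @ 3: {5,7,8,11,12}
'b' @ 4: {13,14}
'b' @ 5: {15}  ✓accept
after full input: {15}  (accept=15 in)

Answer: ACCEPT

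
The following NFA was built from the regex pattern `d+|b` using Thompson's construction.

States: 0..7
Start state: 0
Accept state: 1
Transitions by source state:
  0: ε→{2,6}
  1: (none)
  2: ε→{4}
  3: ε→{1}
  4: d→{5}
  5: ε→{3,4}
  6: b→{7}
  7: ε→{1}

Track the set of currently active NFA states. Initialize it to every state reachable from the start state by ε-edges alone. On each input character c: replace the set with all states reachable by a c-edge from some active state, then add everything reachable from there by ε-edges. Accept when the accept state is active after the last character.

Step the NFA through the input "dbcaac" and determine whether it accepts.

Answer: REJECT

Derivation:
S₀ = ε-closure({0}) = {0,2,4,6}
'd' @ 1: {1,3,4,5}  (accept∈set)
'b' @ 2: {}  — state set empty
rest 'caac' ignored (set empty)
after full input: {}  (accept=1 not in)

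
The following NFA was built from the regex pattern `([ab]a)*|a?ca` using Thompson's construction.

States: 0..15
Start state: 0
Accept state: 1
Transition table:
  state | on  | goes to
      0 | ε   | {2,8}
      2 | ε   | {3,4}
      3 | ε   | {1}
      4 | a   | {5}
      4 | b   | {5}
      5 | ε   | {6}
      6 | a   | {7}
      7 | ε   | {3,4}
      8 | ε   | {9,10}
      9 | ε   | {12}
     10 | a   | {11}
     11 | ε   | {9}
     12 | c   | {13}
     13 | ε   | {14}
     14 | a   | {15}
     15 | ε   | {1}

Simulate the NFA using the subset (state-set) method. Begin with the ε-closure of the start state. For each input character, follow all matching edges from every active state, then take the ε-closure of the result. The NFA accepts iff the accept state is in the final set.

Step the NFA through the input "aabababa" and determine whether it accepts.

start: ε-closure({0}) = {0,1,2,3,4,8,9,10,12}
'a' @ 1: {5,6,9,11,12}
'a' @ 2: {1,3,4,7}  ✓accept
'b' @ 3: {5,6}
'a' @ 4: {1,3,4,7}  ✓accept
'b' @ 5: {5,6}
'a' @ 6: {1,3,4,7}  ✓accept
'b' @ 7: {5,6}
'a' @ 8: {1,3,4,7}  ✓accept
final: {1,3,4,7}; accept 1 in set

Answer: ACCEPT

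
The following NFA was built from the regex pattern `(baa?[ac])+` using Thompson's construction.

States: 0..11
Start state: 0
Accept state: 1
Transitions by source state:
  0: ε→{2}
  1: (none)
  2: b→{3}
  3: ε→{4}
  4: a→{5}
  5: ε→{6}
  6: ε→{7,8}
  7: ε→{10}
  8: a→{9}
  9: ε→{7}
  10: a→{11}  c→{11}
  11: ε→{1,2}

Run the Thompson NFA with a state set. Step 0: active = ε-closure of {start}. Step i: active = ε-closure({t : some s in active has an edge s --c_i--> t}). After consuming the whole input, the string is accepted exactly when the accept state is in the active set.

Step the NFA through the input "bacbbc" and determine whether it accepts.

S₀ = ε-closure({0}) = {0,2}
'b' @ 1: {3,4}
'a' @ 2: {5,6,7,8,10}
'c' @ 3: {1,2,11}  [accepting]
'b' @ 4: {3,4}
'b' @ 5: {}  — dead — no transitions
rest 'c' ignored (set empty)
final: {}; accept 1 not in set

Answer: REJECT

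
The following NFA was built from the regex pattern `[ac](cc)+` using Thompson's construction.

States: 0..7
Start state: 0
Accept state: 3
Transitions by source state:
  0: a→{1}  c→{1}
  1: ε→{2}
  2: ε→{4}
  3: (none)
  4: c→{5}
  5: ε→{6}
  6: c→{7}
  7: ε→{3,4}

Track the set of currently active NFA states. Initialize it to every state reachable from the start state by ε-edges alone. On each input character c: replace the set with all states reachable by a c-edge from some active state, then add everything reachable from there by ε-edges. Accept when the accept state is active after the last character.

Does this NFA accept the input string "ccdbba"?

Answer: REJECT

Steps:
initial (ε-close {0}): {0}
'c' @ 1: {1,2,4}
'c' @ 2: {5,6}
'd' @ 3: {}  — dead — no transitions
rest 'bba' ignored (set empty)
end set {} — state 3 not in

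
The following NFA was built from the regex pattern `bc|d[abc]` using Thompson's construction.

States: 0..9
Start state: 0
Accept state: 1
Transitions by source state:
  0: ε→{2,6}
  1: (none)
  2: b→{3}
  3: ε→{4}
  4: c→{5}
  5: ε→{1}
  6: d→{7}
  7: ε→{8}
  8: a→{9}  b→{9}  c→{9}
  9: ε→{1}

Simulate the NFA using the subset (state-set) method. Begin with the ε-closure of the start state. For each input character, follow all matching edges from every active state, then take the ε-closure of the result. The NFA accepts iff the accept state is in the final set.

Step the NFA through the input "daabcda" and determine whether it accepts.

Answer: REJECT

Trace:
initial (ε-close {0}): {0,2,6}
'd' @ 1: {7,8}
'a' @ 2: {1,9}  [accepting]
'a' @ 3: {}  — state set empty
rest 'bcda' ignored (set empty)
after full input: {}  (accept=1 not in)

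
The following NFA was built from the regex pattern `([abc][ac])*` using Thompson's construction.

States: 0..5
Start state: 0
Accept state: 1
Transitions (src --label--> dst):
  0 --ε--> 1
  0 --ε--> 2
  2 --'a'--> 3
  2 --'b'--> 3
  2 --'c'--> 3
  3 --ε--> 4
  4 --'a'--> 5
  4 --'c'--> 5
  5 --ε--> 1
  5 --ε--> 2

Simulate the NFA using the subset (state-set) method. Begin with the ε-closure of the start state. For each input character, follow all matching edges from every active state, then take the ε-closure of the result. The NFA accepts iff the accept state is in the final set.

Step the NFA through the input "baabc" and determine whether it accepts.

start: ε-closure({0}) = {0,1,2}
'b' @ 1: {3,4}
'a' @ 2: {1,2,5}  (accept∈set)
'a' @ 3: {3,4}
'b' @ 4: {}  — state set empty
rest 'c' ignored (set empty)
end set {} — state 1 not in

Answer: REJECT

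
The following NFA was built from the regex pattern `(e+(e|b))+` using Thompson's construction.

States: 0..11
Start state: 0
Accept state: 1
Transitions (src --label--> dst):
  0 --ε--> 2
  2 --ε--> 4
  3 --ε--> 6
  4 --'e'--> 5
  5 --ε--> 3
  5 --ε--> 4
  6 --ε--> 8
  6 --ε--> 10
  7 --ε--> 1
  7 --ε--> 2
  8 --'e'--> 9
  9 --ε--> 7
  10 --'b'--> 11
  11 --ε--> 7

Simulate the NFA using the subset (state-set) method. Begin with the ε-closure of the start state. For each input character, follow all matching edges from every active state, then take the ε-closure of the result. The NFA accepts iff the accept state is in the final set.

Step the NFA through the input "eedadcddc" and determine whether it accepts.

S₀ = ε-closure({0}) = {0,2,4}
'e' @ 1: {3,4,5,6,8,10}
'e' @ 2: {1,2,3,4,5,6,7,8,9,10}  ✓accept
'd' @ 3: {}  — state set empty
rest 'adcddc' ignored (set empty)
end set {} — state 1 not in

Answer: REJECT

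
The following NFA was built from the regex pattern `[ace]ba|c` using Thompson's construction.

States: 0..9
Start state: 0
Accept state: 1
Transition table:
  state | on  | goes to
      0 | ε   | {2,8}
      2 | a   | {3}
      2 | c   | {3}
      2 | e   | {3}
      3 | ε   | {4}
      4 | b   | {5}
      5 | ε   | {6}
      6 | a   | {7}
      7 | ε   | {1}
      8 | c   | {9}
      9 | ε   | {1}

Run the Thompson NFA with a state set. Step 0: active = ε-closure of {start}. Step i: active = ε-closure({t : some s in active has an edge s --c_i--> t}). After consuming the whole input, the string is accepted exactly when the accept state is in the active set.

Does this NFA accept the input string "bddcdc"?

S₀ = ε-closure({0}) = {0,2,8}
'b' @ 1: {}  — state set empty
rest 'ddcdc' ignored (set empty)
end set {} — state 1 not in

Answer: REJECT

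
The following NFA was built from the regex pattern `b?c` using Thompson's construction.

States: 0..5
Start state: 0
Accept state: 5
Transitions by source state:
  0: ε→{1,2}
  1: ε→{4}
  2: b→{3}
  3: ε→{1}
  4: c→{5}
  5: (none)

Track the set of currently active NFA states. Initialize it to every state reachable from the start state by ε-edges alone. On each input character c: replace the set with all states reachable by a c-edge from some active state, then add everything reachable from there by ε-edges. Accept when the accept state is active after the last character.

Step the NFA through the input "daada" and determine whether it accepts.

Answer: REJECT

Steps:
initial (ε-close {0}): {0,1,2,4}
'd' @ 1: {}  — state set empty
rest 'aada' ignored (set empty)
after full input: {}  (accept=5 not in)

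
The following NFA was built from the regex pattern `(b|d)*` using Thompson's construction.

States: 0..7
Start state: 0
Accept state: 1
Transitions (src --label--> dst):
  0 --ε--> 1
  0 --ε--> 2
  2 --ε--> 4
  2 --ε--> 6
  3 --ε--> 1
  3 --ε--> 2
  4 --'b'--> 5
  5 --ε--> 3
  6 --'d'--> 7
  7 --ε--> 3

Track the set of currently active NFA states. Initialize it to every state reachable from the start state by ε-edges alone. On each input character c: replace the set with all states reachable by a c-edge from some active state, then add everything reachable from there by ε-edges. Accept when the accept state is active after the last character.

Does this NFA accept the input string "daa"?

S₀ = ε-closure({0}) = {0,1,2,4,6}
'd' @ 1: {1,2,3,4,6,7}  ✓accept
'a' @ 2: {}  — dead — no transitions
rest 'a' ignored (set empty)
final: {}; accept 1 not in set

Answer: REJECT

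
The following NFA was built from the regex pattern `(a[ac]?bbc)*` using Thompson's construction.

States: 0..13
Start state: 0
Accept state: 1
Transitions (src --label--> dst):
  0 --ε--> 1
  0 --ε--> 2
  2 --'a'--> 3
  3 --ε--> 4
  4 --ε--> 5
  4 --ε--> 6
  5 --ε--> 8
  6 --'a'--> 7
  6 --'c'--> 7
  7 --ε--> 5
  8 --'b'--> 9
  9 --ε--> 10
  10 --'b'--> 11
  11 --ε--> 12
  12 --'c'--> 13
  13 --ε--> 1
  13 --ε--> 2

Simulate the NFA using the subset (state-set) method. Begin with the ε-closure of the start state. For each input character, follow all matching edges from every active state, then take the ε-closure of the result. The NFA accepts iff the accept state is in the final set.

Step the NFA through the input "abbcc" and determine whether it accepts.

Answer: REJECT

Trace:
S₀ = ε-closure({0}) = {0,1,2}
'a' @ 1: {3,4,5,6,8}
'b' @ 2: {9,10}
'b' @ 3: {11,12}
'c' @ 4: {1,2,13}  (accept∈set)
'c' @ 5: {}  — dead — no transitions
end set {} — state 1 not in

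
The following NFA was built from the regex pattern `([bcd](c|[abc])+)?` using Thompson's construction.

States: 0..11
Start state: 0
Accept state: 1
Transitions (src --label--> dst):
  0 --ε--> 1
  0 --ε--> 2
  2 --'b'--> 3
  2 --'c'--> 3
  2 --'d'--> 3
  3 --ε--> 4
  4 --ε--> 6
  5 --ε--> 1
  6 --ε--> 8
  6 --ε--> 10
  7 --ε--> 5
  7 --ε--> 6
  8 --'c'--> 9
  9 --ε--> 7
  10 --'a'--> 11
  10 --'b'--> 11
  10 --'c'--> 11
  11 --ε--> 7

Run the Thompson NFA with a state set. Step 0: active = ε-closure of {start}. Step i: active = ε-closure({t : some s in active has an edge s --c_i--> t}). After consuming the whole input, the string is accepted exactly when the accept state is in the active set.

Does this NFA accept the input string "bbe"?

Answer: REJECT

Derivation:
initial (ε-close {0}): {0,1,2}
'b' @ 1: {3,4,6,8,10}
'b' @ 2: {1,5,6,7,8,10,11}  ✓accept
'e' @ 3: {}  — dead — no transitions
end set {} — state 1 not in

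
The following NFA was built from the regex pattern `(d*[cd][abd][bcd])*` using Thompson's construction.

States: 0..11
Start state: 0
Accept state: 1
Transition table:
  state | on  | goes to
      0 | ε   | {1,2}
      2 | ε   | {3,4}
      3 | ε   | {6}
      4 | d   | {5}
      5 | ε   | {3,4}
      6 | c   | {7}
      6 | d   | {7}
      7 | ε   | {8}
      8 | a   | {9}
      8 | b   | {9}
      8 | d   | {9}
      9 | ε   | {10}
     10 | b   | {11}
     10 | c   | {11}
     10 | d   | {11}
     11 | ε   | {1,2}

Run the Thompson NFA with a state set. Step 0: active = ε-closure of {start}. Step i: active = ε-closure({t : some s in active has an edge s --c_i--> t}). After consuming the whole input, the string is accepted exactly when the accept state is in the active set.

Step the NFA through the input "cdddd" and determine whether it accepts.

start: ε-closure({0}) = {0,1,2,3,4,6}
'c' @ 1: {7,8}
'd' @ 2: {9,10}
'd' @ 3: {1,2,3,4,6,11}  [accepting]
'd' @ 4: {3,4,5,6,7,8}
'd' @ 5: {3,4,5,6,7,8,9,10}
after full input: {3,4,5,6,7,8,9,10}  (accept=1 not in)

Answer: REJECT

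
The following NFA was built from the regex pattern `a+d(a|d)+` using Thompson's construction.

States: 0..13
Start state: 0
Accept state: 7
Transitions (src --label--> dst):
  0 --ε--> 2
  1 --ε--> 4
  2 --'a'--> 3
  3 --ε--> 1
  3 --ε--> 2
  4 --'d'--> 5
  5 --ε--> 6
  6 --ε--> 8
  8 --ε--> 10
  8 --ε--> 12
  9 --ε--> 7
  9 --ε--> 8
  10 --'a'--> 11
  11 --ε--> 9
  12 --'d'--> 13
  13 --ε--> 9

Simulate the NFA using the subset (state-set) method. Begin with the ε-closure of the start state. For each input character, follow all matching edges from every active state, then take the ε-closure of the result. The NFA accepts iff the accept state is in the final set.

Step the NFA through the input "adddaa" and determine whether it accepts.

start: ε-closure({0}) = {0,2}
'a' @ 1: {1,2,3,4}
'd' @ 2: {5,6,8,10,12}
'd' @ 3: {7,8,9,10,12,13}  ✓accept
'd' @ 4: {7,8,9,10,12,13}  ✓accept
'a' @ 5: {7,8,9,10,11,12}  ✓accept
'a' @ 6: {7,8,9,10,11,12}  ✓accept
after full input: {7,8,9,10,11,12}  (accept=7 in)

Answer: ACCEPT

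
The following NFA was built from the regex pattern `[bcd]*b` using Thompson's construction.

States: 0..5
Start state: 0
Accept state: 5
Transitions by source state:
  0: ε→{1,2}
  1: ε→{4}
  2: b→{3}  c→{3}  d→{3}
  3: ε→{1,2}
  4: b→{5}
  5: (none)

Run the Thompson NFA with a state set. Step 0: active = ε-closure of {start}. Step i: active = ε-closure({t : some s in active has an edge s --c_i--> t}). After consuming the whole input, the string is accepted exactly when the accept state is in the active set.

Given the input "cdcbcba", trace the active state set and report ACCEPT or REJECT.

Answer: REJECT

Trace:
S₀ = ε-closure({0}) = {0,1,2,4}
'c' @ 1: {1,2,3,4}
'd' @ 2: {1,2,3,4}
'c' @ 3: {1,2,3,4}
'b' @ 4: {1,2,3,4,5}  [accepting]
'c' @ 5: {1,2,3,4}
'b' @ 6: {1,2,3,4,5}  [accepting]
'a' @ 7: {}  — no active states
final: {}; accept 5 not in set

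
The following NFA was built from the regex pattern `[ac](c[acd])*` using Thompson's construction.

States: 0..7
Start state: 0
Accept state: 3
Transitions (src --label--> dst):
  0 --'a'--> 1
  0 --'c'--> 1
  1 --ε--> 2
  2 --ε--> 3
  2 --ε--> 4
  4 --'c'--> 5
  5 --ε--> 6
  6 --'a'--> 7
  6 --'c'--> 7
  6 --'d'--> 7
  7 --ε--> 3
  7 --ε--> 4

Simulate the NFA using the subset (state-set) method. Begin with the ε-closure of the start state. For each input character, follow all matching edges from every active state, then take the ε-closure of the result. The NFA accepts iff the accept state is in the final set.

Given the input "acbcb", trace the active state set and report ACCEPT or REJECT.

initial (ε-close {0}): {0}
'a' @ 1: {1,2,3,4}  [accepting]
'c' @ 2: {5,6}
'b' @ 3: {}  — dead — no transitions
rest 'cb' ignored (set empty)
after full input: {}  (accept=3 not in)

Answer: REJECT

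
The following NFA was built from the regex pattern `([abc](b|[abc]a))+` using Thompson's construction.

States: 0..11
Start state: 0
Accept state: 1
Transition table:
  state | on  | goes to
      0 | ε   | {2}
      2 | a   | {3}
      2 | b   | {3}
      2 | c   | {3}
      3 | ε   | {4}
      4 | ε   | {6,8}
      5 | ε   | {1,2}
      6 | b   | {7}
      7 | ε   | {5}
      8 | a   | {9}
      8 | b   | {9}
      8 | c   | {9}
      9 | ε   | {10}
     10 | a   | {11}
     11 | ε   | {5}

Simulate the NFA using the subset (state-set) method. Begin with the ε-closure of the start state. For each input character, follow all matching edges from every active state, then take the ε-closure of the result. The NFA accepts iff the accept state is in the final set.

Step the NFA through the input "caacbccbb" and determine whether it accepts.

S₀ = ε-closure({0}) = {0,2}
'c' @ 1: {3,4,6,8}
'a' @ 2: {9,10}
'a' @ 3: {1,2,5,11}  [accepting]
'c' @ 4: {3,4,6,8}
'b' @ 5: {1,2,5,7,9,10}  [accepting]
'c' @ 6: {3,4,6,8}
'c' @ 7: {9,10}
'b' @ 8: {}  — no active states
rest 'b' ignored (set empty)
final: {}; accept 1 not in set

Answer: REJECT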